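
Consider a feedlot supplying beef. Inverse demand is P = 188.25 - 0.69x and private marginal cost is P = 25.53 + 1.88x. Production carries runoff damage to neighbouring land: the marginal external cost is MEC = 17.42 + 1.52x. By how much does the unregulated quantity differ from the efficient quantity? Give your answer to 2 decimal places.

Market equilibrium (private): 25.53 + 1.88x = 188.25 - 0.69x → x_m = 63.3152.
Social marginal cost = private MC + MEC = 42.95 + 3.40x.
Set SMC = demand: 42.95 + 3.40x = 188.25 - 0.69x → x* = 35.5257.
Gap = |63.3152 − 35.5257| = 27.7895.

27.79 units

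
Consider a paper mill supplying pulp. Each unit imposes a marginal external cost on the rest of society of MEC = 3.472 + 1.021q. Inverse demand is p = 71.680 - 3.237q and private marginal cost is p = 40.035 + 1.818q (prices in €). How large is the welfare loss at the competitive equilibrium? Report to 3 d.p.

Market equilibrium (private): 40.035 + 1.818q = 71.680 - 3.237q → q_m = 6.2601.
Social marginal cost = private MC + MEC = 43.507 + 2.839q.
Set SMC = demand: 43.507 + 2.839q = 71.680 - 3.237q → q* = 4.6368.
The loss is the area between SMC and demand from q* to q_m; with linear curves that's a triangle of height MEC(q_m).
DWL = ½ × 1.6233 × 9.8636 = 8.0058.

DWL = €8.006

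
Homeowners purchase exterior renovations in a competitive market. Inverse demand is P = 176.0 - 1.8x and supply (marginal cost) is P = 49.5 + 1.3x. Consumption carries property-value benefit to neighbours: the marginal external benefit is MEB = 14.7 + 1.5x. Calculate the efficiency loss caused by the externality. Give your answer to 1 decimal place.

Market equilibrium (private): 49.5 + 1.3x = 176.0 - 1.8x → x_m = 40.8065.
Social marginal benefit = demand + MEB = 190.7 - 0.3x.
Set SMB = MC: 190.7 - 0.3x = 49.5 + 1.3x → x* = 88.2500.
Between x* and x_m the wedge SMB − MC runs linearly from 0 to MEB(x_m), so the loss is a triangle.
DWL = ½ × 47.4435 × 75.9097 = 1800.7109.

DWL = 1800.7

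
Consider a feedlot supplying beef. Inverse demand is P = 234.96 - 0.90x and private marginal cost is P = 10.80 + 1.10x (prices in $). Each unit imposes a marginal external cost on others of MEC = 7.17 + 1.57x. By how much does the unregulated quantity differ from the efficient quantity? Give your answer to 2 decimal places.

Market equilibrium (private): 10.80 + 1.10x = 234.96 - 0.90x → x_m = 112.0800.
Social marginal cost = private MC + MEC = 17.97 + 2.67x.
Set SMC = demand: 17.97 + 2.67x = 234.96 - 0.90x → x* = 60.7815.
Gap = |112.0800 − 60.7815| = 51.2985.

51.30 units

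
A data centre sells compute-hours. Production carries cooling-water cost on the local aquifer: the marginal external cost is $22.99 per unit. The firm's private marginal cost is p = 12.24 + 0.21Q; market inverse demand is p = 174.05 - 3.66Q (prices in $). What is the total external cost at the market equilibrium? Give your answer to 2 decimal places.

$961.24

Market equilibrium (private): 12.24 + 0.21Q = 174.05 - 3.66Q → Q_m = 41.8114.
Total external cost = MEC × Q_m = 22.99 × 41.8114 = 961.2441.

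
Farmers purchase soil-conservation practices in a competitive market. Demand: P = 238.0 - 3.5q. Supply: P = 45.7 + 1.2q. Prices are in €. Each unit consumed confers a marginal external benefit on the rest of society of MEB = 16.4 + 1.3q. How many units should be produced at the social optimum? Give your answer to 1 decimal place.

q* = 61.4

Social marginal benefit = demand + MEB = 254.4 - 2.2q.
Set SMB = MC: 254.4 - 2.2q = 45.7 + 1.2q → q* = 61.3824.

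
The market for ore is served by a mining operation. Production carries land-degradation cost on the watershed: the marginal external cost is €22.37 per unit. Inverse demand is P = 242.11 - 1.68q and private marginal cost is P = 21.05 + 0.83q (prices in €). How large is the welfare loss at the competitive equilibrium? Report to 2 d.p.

Market equilibrium (private): 21.05 + 0.83q = 242.11 - 1.68q → q_m = 88.0717.
Social marginal cost = private MC + MEC = 43.42 + 0.83q.
Set SMC = demand: 43.42 + 0.83q = 242.11 - 1.68q → q* = 79.1594.
The welfare-loss triangle has base |q_m − q*| and height MEC(q_m) (the vertical gap between SMC and demand is zero at q* and MEC at q_m).
DWL = ½ × 8.9123 × 22.3700 = 99.6841.

DWL = €99.68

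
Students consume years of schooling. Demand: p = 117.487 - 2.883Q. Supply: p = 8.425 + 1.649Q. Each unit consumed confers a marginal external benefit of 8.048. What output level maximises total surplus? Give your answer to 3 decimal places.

Q* = 25.841

Social marginal benefit = demand + MEB = 125.535 - 2.883Q.
Set SMB = MC: 125.535 - 2.883Q = 8.425 + 1.649Q → Q* = 25.8407.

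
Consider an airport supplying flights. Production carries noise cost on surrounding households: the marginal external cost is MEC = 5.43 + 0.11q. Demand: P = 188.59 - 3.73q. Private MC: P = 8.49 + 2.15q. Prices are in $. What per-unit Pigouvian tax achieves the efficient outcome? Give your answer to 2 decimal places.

Social marginal cost = private MC + MEC = 13.92 + 2.26q.
Set SMC = demand: 13.92 + 2.26q = 188.59 - 3.73q → q* = 29.1603.
The Pigouvian tax equals MEC at q*: 5.43 + 0.11×29.1603 = 8.6376.

tax = $8.64 per unit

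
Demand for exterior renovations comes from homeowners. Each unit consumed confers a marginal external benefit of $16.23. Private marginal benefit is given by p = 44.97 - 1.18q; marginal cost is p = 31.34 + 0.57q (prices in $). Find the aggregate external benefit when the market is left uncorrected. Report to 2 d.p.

Market equilibrium (private): 31.34 + 0.57q = 44.97 - 1.18q → q_m = 7.7886.
Total external benefit = MEB × q_m = 16.23 × 7.7886 = 126.4090.

$126.41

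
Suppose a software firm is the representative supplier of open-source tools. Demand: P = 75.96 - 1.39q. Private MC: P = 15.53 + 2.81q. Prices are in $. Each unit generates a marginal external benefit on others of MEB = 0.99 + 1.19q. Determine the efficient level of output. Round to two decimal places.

Social marginal cost = private MC − MEB = 14.54 + 1.62q.
Set SMC = demand: 14.54 + 1.62q = 75.96 - 1.39q → q* = 20.4053.

q* = 20.41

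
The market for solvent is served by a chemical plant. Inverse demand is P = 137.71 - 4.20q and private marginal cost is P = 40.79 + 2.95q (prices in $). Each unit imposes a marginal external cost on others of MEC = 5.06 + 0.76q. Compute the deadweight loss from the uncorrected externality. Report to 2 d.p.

DWL = $14.92

Market equilibrium (private): 40.79 + 2.95q = 137.71 - 4.20q → q_m = 13.5552.
Social marginal cost = private MC + MEC = 45.85 + 3.71q.
Set SMC = demand: 45.85 + 3.71q = 137.71 - 4.20q → q* = 11.6131.
Height of the DWL triangle at q_m is SMC(q_m) − demand(q_m) = MEC(q_m) = 15.3620.
DWL = ½ × 1.9421 × 15.3620 = 14.9173.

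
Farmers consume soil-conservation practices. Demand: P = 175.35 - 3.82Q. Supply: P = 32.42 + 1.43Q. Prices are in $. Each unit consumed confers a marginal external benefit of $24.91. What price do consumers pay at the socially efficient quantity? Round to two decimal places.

Social marginal benefit = demand + MEB = 200.26 - 3.82Q.
Set SMB = MC: 200.26 - 3.82Q = 32.42 + 1.43Q → Q* = 31.9695.
Consumer price on the demand curve at Q*: 175.35 − 3.82×31.9695 = 53.2265.

P = $53.23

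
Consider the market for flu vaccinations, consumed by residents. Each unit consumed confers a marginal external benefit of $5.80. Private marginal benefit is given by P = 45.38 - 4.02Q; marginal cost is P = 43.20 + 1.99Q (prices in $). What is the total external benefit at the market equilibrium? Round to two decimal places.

$2.10

Market equilibrium (private): 43.20 + 1.99Q = 45.38 - 4.02Q → Q_m = 0.3627.
Total external benefit = MEB × Q_m = 5.80 × 0.3627 = 2.1037.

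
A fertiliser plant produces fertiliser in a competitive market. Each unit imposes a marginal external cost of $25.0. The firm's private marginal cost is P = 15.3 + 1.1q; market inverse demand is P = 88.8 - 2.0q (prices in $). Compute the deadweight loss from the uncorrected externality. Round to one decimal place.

DWL = $100.8

Market equilibrium (private): 15.3 + 1.1q = 88.8 - 2.0q → q_m = 23.7097.
Social marginal cost = private MC + MEC = 40.3 + 1.1q.
Set SMC = demand: 40.3 + 1.1q = 88.8 - 2.0q → q* = 15.6452.
The loss is the area between SMC and demand from q* to q_m; with linear curves that's a triangle of height MEC(q_m).
DWL = ½ × 8.0645 × 25.0000 = 100.8063.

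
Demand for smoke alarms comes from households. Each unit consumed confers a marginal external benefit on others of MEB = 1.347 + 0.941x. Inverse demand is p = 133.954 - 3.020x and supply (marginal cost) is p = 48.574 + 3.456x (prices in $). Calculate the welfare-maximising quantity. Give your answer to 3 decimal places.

Social marginal benefit = demand + MEB = 135.301 - 2.079x.
Set SMB = MC: 135.301 - 2.079x = 48.574 + 3.456x → x* = 15.6688.

x* = 15.669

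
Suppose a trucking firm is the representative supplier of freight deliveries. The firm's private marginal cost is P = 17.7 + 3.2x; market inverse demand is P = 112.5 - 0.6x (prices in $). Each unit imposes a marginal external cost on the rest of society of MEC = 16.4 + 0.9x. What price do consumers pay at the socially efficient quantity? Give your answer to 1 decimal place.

P = $102.5

Social marginal cost = private MC + MEC = 34.1 + 4.1x.
Set SMC = demand: 34.1 + 4.1x = 112.5 - 0.6x → x* = 16.6809.
Consumer price on the demand curve at x*: 112.5 − 0.6×16.6809 = 102.4915.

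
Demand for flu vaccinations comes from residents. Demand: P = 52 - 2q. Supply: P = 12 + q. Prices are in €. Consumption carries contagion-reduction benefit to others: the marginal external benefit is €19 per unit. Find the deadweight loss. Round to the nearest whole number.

DWL = €60

Market equilibrium (private): 12 + q = 52 - 2q → q_m = 13.3333.
Social marginal benefit = demand + MEB = 71 - 2q.
Set SMB = MC: 71 - 2q = 12 + q → q* = 19.6667.
Height of the DWL triangle at q_m is SMB(q_m) − MC(q_m) = MEB(q_m) = 19.0000.
DWL = ½ × 6.3334 × 19.0000 = 60.1673.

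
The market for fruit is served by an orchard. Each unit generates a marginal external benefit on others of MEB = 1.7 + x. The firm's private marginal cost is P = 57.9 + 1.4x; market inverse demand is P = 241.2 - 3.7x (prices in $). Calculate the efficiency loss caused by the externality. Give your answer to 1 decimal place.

Market equilibrium (private): 57.9 + 1.4x = 241.2 - 3.7x → x_m = 35.9412.
Social marginal cost = private MC − MEB = 56.2 + 0.4x.
Set SMC = demand: 56.2 + 0.4x = 241.2 - 3.7x → x* = 45.1220.
The loss is the area between SMC and demand from x* to x_m; with linear curves that's a triangle of height MEB(x_m).
DWL = ½ × 9.1808 × 37.6412 = 172.7882.

DWL = $172.8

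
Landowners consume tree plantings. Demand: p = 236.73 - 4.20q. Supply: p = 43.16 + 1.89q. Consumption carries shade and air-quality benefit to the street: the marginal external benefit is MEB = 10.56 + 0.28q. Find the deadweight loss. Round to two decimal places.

DWL = 32.59

Market equilibrium (private): 43.16 + 1.89q = 236.73 - 4.20q → q_m = 31.7849.
Social marginal benefit = demand + MEB = 247.29 - 3.92q.
Set SMB = MC: 247.29 - 3.92q = 43.16 + 1.89q → q* = 35.1343.
Between q* and q_m the wedge SMB − MC runs linearly from 0 to MEB(q_m), so the loss is a triangle.
DWL = ½ × 3.3494 × 19.4598 = 32.5893.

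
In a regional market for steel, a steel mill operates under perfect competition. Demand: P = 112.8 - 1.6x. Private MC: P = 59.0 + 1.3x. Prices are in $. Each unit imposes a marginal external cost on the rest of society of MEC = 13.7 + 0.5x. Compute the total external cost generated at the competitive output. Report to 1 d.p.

Market equilibrium (private): 59.0 + 1.3x = 112.8 - 1.6x → x_m = 18.5517.
Total external cost = ∫₀^{x_m} (13.7 + 0.5x) dx = 13.7×18.5517 + ½×0.5×18.5517² = 340.1997.

$340.2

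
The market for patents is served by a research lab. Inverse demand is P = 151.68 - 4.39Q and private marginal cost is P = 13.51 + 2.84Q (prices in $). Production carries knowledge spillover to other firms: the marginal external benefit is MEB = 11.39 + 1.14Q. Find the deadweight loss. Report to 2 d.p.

Market equilibrium (private): 13.51 + 2.84Q = 151.68 - 4.39Q → Q_m = 19.1107.
Social marginal cost = private MC − MEB = 2.12 + 1.70Q.
Set SMC = demand: 2.12 + 1.70Q = 151.68 - 4.39Q → Q* = 24.5583.
Height of the DWL triangle at Q_m is demand(Q_m) − SMC(Q_m) = MEB(Q_m) = 33.1761.
DWL = ½ × 5.4476 × 33.1761 = 90.3651.

DWL = $90.37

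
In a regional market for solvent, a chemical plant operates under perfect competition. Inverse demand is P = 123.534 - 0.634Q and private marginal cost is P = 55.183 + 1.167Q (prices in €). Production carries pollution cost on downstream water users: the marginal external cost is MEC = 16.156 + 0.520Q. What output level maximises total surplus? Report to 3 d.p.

Social marginal cost = private MC + MEC = 71.339 + 1.687Q.
Set SMC = demand: 71.339 + 1.687Q = 123.534 - 0.634Q → Q* = 22.4882.

Q* = 22.488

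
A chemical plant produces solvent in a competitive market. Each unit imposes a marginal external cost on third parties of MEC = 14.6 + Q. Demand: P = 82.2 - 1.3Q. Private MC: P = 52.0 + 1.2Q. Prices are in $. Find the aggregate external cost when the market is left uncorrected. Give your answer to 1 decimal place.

$249.3

Market equilibrium (private): 52.0 + 1.2Q = 82.2 - 1.3Q → Q_m = 12.0800.
Total external cost = ∫₀^{Q_m} (14.6 + 1.0Q) dQ = 14.6×12.0800 + ½×1.0×12.0800² = 249.3312.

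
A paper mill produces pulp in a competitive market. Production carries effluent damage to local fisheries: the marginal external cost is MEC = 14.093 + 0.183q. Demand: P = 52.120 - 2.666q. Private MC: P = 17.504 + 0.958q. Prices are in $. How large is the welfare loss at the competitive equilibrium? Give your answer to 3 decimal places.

DWL = $32.957

Market equilibrium (private): 17.504 + 0.958q = 52.120 - 2.666q → q_m = 9.5519.
Social marginal cost = private MC + MEC = 31.597 + 1.141q.
Set SMC = demand: 31.597 + 1.141q = 52.120 - 2.666q → q* = 5.3909.
Between q* and q_m the wedge SMC − demand runs linearly from 0 to MEC(q_m), so the loss is a triangle.
DWL = ½ × 4.1610 × 15.8410 = 32.9572.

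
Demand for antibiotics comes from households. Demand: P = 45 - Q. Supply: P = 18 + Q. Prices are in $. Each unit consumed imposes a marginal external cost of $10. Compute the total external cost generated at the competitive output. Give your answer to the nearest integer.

Market equilibrium (private): 18 + Q = 45 - Q → Q_m = 13.5000.
Total external cost = MEC × Q_m = 10 × 13.5000 = 135.0000.

$135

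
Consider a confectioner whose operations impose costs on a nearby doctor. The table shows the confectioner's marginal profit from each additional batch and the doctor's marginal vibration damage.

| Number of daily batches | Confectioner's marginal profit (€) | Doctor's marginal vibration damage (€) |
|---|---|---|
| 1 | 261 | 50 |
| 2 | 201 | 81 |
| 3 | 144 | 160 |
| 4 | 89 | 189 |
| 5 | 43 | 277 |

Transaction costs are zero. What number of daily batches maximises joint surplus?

Bargaining reaches the level where marginal profit last exceeds marginal vibration damage.
That holds through level 2 (201 ≥ 81) but not at 3 (144 < 160).

2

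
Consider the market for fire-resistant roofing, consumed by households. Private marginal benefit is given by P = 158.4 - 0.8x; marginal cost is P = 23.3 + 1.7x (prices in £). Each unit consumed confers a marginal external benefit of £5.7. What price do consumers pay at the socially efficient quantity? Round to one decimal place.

Social marginal benefit = demand + MEB = 164.1 - 0.8x.
Set SMB = MC: 164.1 - 0.8x = 23.3 + 1.7x → x* = 56.3200.
Consumer price on the demand curve at x*: 158.4 − 0.8×56.3200 = 113.3440.

P = £113.3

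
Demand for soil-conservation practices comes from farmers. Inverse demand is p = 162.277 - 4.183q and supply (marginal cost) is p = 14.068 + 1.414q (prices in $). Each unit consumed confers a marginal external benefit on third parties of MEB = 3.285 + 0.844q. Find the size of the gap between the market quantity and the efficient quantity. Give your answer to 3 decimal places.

5.393 units

Market equilibrium (private): 14.068 + 1.414q = 162.277 - 4.183q → q_m = 26.4801.
Social marginal benefit = demand + MEB = 165.562 - 3.339q.
Set SMB = MC: 165.562 - 3.339q = 14.068 + 1.414q → q* = 31.8733.
Gap = |26.4801 − 31.8733| = 5.3932.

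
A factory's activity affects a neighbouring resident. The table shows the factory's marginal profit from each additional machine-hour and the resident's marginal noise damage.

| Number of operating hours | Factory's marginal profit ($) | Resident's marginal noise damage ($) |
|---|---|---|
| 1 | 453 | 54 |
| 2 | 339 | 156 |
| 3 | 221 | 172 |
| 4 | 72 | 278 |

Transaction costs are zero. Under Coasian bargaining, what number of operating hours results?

Bargaining reaches the level where marginal profit last exceeds marginal noise damage.
That holds through level 3 (221 ≥ 172) but not at 4 (72 < 278).

3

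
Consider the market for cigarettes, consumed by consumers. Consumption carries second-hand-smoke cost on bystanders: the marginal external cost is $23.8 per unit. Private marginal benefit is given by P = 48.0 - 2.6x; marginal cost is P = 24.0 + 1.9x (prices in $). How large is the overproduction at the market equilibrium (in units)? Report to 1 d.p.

5.3 units

Market equilibrium (private): 24.0 + 1.9x = 48.0 - 2.6x → x_m = 5.3333.
Social marginal benefit = demand − MEC = 24.2 - 2.6x.
Set SMB = MC: 24.2 - 2.6x = 24.0 + 1.9x → x* = 0.0444.
Gap = |5.3333 − 0.0444| = 5.2889.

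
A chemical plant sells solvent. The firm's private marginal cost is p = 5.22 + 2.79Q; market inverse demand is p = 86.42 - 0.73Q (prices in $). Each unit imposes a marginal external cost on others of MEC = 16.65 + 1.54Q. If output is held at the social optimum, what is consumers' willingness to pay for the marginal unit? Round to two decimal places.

P = $77.11

Social marginal cost = private MC + MEC = 21.87 + 4.33Q.
Set SMC = demand: 21.87 + 4.33Q = 86.42 - 0.73Q → Q* = 12.7569.
Consumer price on the demand curve at Q*: 86.42 − 0.73×12.7569 = 77.1075.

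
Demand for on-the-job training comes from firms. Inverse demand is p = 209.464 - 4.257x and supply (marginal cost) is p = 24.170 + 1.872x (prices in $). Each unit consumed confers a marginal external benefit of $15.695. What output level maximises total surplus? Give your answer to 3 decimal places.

x* = 32.793

Social marginal benefit = demand + MEB = 225.159 - 4.257x.
Set SMB = MC: 225.159 - 4.257x = 24.170 + 1.872x → x* = 32.7931.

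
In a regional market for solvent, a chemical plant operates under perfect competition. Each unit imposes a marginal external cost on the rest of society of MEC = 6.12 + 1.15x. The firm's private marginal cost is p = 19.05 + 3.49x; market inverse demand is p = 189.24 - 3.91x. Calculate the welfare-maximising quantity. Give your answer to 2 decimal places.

Social marginal cost = private MC + MEC = 25.17 + 4.64x.
Set SMC = demand: 25.17 + 4.64x = 189.24 - 3.91x → x* = 19.1895.

x* = 19.19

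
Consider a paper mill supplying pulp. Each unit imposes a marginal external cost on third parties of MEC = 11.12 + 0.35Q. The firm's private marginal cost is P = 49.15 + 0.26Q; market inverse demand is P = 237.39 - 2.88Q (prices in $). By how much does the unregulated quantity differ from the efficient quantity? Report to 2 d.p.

Market equilibrium (private): 49.15 + 0.26Q = 237.39 - 2.88Q → Q_m = 59.9490.
Social marginal cost = private MC + MEC = 60.27 + 0.61Q.
Set SMC = demand: 60.27 + 0.61Q = 237.39 - 2.88Q → Q* = 50.7507.
Gap = |59.9490 − 50.7507| = 9.1983.

9.20 units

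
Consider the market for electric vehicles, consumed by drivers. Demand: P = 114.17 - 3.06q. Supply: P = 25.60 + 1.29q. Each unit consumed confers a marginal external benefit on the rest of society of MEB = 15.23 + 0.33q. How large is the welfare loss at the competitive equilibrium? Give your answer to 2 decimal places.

DWL = 59.92

Market equilibrium (private): 25.60 + 1.29q = 114.17 - 3.06q → q_m = 20.3609.
Social marginal benefit = demand + MEB = 129.40 - 2.73q.
Set SMB = MC: 129.40 - 2.73q = 25.60 + 1.29q → q* = 25.8209.
Between q* and q_m the wedge SMB − MC runs linearly from 0 to MEB(q_m), so the loss is a triangle.
DWL = ½ × 5.4600 × 21.9491 = 59.9210.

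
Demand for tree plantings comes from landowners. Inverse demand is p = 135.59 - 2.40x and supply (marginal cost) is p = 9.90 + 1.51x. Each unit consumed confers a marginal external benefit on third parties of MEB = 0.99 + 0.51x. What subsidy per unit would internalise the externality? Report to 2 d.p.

Social marginal benefit = demand + MEB = 136.58 - 1.89x.
Set SMB = MC: 136.58 - 1.89x = 9.90 + 1.51x → x* = 37.2588.
The Pigouvian subsidy equals MEB at x*: 0.99 + 0.51×37.2588 = 19.9920.

subsidy = 19.99 per unit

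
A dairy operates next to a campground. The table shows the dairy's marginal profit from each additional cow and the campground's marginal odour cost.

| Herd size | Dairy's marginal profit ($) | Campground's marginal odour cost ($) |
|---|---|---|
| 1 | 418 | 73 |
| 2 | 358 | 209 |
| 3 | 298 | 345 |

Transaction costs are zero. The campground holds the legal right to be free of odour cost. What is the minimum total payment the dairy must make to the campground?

$282

Efficient level: marginal profit ≥ marginal odour cost through level 2, so k* = 2.
With the campground holding the right, the dairy must at least compensate total damage at k*: 73 + 209 = 282.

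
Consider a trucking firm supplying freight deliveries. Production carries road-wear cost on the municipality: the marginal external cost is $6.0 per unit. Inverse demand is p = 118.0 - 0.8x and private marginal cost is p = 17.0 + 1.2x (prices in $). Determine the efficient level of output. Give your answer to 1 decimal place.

x* = 47.5

Social marginal cost = private MC + MEC = 23.0 + 1.2x.
Set SMC = demand: 23.0 + 1.2x = 118.0 - 0.8x → x* = 47.5000.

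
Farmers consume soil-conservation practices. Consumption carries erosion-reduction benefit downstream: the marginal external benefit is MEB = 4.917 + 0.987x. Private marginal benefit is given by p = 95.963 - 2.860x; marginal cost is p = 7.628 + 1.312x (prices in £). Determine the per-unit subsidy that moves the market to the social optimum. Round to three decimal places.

Social marginal benefit = demand + MEB = 100.880 - 1.873x.
Set SMB = MC: 100.880 - 1.873x = 7.628 + 1.312x → x* = 29.2785.
The Pigouvian subsidy equals MEB at x*: 4.917 + 0.987×29.2785 = 33.8149.

subsidy = £33.815 per unit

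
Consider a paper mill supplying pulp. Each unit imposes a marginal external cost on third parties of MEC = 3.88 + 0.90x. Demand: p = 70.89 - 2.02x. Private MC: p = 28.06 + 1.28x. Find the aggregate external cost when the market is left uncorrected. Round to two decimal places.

126.16

Market equilibrium (private): 28.06 + 1.28x = 70.89 - 2.02x → x_m = 12.9788.
Total external cost = ∫₀^{x_m} (3.88 + 0.90x) dx = 3.88×12.9788 + ½×0.90×12.9788² = 126.1599.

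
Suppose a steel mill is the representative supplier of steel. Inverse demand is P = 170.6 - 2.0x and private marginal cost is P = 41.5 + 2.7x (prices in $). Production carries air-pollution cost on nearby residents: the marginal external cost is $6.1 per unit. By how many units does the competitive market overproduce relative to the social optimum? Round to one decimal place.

Market equilibrium (private): 41.5 + 2.7x = 170.6 - 2.0x → x_m = 27.4681.
Social marginal cost = private MC + MEC = 47.6 + 2.7x.
Set SMC = demand: 47.6 + 2.7x = 170.6 - 2.0x → x* = 26.1702.
Gap = |27.4681 − 26.1702| = 1.2979.

1.3 units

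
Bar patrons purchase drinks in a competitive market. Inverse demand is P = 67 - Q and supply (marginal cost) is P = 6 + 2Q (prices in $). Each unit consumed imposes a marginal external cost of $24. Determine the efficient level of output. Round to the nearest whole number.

Q* = 12

Social marginal benefit = demand − MEC = 43 - Q.
Set SMB = MC: 43 - Q = 6 + 2Q → Q* = 12.3333.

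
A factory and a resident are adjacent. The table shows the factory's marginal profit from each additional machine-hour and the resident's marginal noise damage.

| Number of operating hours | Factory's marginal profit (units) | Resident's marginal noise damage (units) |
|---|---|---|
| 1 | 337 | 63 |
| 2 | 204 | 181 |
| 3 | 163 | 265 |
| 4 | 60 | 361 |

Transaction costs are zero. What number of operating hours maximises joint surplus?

Bargaining reaches the level where marginal profit last exceeds marginal noise damage.
That holds through level 2 (204 ≥ 181) but not at 3 (163 < 265).

2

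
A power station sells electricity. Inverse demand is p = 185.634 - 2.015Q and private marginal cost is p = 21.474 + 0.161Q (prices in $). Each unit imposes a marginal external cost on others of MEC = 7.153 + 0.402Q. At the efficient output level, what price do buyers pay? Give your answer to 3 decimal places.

P = $62.915

Social marginal cost = private MC + MEC = 28.627 + 0.563Q.
Set SMC = demand: 28.627 + 0.563Q = 185.634 - 2.015Q → Q* = 60.9026.
Consumer price on the demand curve at Q*: 185.634 − 2.015×60.9026 = 62.9153.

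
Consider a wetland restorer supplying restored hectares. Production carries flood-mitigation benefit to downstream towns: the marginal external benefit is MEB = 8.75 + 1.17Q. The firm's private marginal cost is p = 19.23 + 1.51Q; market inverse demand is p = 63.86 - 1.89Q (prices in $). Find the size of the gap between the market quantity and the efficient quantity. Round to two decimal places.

Market equilibrium (private): 19.23 + 1.51Q = 63.86 - 1.89Q → Q_m = 13.1265.
Social marginal cost = private MC − MEB = 10.48 + 0.34Q.
Set SMC = demand: 10.48 + 0.34Q = 63.86 - 1.89Q → Q* = 23.9372.
Gap = |13.1265 − 23.9372| = 10.8107.

10.81 units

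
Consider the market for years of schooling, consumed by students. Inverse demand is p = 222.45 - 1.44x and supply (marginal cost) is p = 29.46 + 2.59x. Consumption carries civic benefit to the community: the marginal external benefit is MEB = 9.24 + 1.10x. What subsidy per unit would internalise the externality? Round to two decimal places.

Social marginal benefit = demand + MEB = 231.69 - 0.34x.
Set SMB = MC: 231.69 - 0.34x = 29.46 + 2.59x → x* = 69.0205.
The Pigouvian subsidy equals MEB at x*: 9.24 + 1.10×69.0205 = 85.1626.

subsidy = 85.16 per unit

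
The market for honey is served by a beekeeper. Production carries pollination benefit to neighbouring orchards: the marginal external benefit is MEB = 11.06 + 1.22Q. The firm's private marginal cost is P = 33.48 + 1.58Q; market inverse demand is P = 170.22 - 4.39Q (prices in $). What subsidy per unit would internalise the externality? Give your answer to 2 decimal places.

subsidy = $49.02 per unit

Social marginal cost = private MC − MEB = 22.42 + 0.36Q.
Set SMC = demand: 22.42 + 0.36Q = 170.22 - 4.39Q → Q* = 31.1158.
The Pigouvian subsidy equals MEB at Q*: 11.06 + 1.22×31.1158 = 49.0213.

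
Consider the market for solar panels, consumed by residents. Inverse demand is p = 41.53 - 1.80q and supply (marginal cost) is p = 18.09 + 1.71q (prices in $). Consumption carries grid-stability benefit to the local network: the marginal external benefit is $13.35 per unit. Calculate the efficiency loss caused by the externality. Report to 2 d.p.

DWL = $25.39

Market equilibrium (private): 18.09 + 1.71q = 41.53 - 1.80q → q_m = 6.6781.
Social marginal benefit = demand + MEB = 54.88 - 1.80q.
Set SMB = MC: 54.88 - 1.80q = 18.09 + 1.71q → q* = 10.4815.
The welfare-loss triangle has base |q_m − q*| and height MEB(q_m) (the vertical gap between SMB and MC is zero at q* and MEB at q_m).
DWL = ½ × 3.8034 × 13.3500 = 25.3877.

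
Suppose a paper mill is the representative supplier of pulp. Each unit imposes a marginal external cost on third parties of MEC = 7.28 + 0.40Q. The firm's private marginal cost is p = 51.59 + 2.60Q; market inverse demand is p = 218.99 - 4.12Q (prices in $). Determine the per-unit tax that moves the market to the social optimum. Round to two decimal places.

Social marginal cost = private MC + MEC = 58.87 + 3.00Q.
Set SMC = demand: 58.87 + 3.00Q = 218.99 - 4.12Q → Q* = 22.4888.
The Pigouvian tax equals MEC at Q*: 7.28 + 0.40×22.4888 = 16.2755.

tax = $16.28 per unit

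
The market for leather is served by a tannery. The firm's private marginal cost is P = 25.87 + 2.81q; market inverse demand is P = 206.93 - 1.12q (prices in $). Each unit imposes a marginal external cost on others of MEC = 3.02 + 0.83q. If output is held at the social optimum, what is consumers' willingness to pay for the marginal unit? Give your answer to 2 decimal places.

P = $165.04

Social marginal cost = private MC + MEC = 28.89 + 3.64q.
Set SMC = demand: 28.89 + 3.64q = 206.93 - 1.12q → q* = 37.4034.
Consumer price on the demand curve at q*: 206.93 − 1.12×37.4034 = 165.0382.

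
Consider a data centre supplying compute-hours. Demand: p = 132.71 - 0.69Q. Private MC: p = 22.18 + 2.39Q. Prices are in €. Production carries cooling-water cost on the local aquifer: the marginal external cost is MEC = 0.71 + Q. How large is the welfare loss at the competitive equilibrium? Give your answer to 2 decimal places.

Market equilibrium (private): 22.18 + 2.39Q = 132.71 - 0.69Q → Q_m = 35.8864.
Social marginal cost = private MC + MEC = 22.89 + 3.39Q.
Set SMC = demand: 22.89 + 3.39Q = 132.71 - 0.69Q → Q* = 26.9167.
The welfare-loss triangle has base |Q_m − Q*| and height MEC(Q_m) (the vertical gap between SMC and demand is zero at Q* and MEC at Q_m).
DWL = ½ × 8.9697 × 36.5964 = 164.1294.

DWL = €164.13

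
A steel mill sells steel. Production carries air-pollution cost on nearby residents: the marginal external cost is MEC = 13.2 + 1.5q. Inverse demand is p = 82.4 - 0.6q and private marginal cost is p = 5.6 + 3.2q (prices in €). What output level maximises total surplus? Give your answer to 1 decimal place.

Social marginal cost = private MC + MEC = 18.8 + 4.7q.
Set SMC = demand: 18.8 + 4.7q = 82.4 - 0.6q → q* = 12.0000.

q* = 12.0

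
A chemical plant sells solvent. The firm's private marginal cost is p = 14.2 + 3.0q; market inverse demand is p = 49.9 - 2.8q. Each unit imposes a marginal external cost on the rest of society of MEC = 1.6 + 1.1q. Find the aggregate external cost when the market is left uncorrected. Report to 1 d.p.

Market equilibrium (private): 14.2 + 3.0q = 49.9 - 2.8q → q_m = 6.1552.
Total external cost = ∫₀^{q_m} (1.6 + 1.1q) dq = 1.6×6.1552 + ½×1.1×6.1552² = 30.6859.

30.7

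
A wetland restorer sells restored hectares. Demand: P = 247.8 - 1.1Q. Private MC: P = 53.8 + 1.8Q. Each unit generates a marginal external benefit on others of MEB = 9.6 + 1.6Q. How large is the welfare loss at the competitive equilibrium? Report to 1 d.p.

DWL = 5232.2

Market equilibrium (private): 53.8 + 1.8Q = 247.8 - 1.1Q → Q_m = 66.8966.
Social marginal cost = private MC − MEB = 44.2 + 0.2Q.
Set SMC = demand: 44.2 + 0.2Q = 247.8 - 1.1Q → Q* = 156.6154.
Between Q* and Q_m the wedge demand − SMC runs linearly from 0 to MEB(Q_m), so the loss is a triangle.
DWL = ½ × 89.7188 × 116.6345 = 5232.1537.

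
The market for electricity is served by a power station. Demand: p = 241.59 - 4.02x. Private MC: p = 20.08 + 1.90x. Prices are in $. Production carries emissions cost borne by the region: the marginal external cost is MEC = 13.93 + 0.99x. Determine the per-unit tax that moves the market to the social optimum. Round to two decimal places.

Social marginal cost = private MC + MEC = 34.01 + 2.89x.
Set SMC = demand: 34.01 + 2.89x = 241.59 - 4.02x → x* = 30.0405.
The Pigouvian tax equals MEC at x*: 13.93 + 0.99×30.0405 = 43.6701.

tax = $43.67 per unit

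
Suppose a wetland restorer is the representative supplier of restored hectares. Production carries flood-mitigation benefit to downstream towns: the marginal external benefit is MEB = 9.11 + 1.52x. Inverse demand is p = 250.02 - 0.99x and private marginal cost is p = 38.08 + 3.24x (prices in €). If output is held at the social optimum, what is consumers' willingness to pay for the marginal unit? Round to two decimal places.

Social marginal cost = private MC − MEB = 28.97 + 1.72x.
Set SMC = demand: 28.97 + 1.72x = 250.02 - 0.99x → x* = 81.5683.
Consumer price on the demand curve at x*: 250.02 − 0.99×81.5683 = 169.2674.

P = €169.27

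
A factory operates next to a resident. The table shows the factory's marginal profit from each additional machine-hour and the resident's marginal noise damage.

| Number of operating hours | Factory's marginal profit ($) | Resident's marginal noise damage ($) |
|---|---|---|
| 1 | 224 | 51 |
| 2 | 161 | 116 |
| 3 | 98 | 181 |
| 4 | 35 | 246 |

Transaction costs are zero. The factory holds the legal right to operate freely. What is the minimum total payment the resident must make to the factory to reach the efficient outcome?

$133

Left alone the factory would choose level 4 (marginal profit stays positive).
Efficient level: k* = 2 (marginal profit ≥ marginal noise damage through 2).
The resident must at least cover the factory's forgone profit from cutting 4→2: 98 + 35 = 133.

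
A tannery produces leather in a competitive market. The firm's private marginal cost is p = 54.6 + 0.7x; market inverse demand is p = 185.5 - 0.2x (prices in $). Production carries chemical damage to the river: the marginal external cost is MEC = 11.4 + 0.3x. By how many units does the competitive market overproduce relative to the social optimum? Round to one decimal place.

Market equilibrium (private): 54.6 + 0.7x = 185.5 - 0.2x → x_m = 145.4444.
Social marginal cost = private MC + MEC = 66.0 + x.
Set SMC = demand: 66.0 + x = 185.5 - 0.2x → x* = 99.5833.
Gap = |145.4444 − 99.5833| = 45.8611.

45.9 units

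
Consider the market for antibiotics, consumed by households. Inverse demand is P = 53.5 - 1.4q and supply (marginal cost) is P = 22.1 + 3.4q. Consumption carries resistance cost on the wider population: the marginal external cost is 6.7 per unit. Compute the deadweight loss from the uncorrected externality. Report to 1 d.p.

DWL = 4.7

Market equilibrium (private): 22.1 + 3.4q = 53.5 - 1.4q → q_m = 6.5417.
Social marginal benefit = demand − MEC = 46.8 - 1.4q.
Set SMB = MC: 46.8 - 1.4q = 22.1 + 3.4q → q* = 5.1458.
The loss is the area between SMB and MC from q* to q_m; with linear curves that's a triangle of height MEC(q_m).
DWL = ½ × 1.3959 × 6.7000 = 4.6763.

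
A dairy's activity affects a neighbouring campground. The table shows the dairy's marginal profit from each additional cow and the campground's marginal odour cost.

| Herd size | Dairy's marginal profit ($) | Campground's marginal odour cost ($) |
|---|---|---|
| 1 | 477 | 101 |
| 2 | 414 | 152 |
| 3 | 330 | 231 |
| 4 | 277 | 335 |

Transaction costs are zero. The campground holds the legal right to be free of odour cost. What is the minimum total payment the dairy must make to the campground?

Efficient level: marginal profit ≥ marginal odour cost through level 3, so k* = 3.
With the campground holding the right, the dairy must at least compensate total damage at k*: 101 + 152 + 231 = 484.

$484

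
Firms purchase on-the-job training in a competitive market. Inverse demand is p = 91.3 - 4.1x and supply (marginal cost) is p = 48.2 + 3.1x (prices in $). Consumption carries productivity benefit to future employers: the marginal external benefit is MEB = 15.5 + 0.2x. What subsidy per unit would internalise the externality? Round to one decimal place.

Social marginal benefit = demand + MEB = 106.8 - 3.9x.
Set SMB = MC: 106.8 - 3.9x = 48.2 + 3.1x → x* = 8.3714.
The Pigouvian subsidy equals MEB at x*: 15.5 + 0.2×8.3714 = 17.1743.

subsidy = $17.2 per unit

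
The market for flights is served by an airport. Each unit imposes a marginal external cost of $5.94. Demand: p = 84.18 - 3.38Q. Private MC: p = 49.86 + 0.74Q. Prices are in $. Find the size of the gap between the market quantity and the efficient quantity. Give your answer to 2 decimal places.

1.44 units

Market equilibrium (private): 49.86 + 0.74Q = 84.18 - 3.38Q → Q_m = 8.3301.
Social marginal cost = private MC + MEC = 55.80 + 0.74Q.
Set SMC = demand: 55.80 + 0.74Q = 84.18 - 3.38Q → Q* = 6.8883.
Gap = |8.3301 − 6.8883| = 1.4418.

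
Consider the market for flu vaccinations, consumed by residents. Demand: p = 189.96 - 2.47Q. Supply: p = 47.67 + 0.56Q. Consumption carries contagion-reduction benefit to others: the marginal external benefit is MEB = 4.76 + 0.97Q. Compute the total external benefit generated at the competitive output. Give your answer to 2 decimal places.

1293.09

Market equilibrium (private): 47.67 + 0.56Q = 189.96 - 2.47Q → Q_m = 46.9604.
Total external benefit = ∫₀^{Q_m} (4.76 + 0.97Q) dQ = 4.76×46.9604 + ½×0.97×46.9604² = 1293.0919.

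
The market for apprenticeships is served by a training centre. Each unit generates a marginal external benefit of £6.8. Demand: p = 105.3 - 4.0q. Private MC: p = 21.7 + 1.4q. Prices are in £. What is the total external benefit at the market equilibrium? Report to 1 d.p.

£105.3

Market equilibrium (private): 21.7 + 1.4q = 105.3 - 4.0q → q_m = 15.4815.
Total external benefit = MEB × q_m = 6.8 × 15.4815 = 105.2742.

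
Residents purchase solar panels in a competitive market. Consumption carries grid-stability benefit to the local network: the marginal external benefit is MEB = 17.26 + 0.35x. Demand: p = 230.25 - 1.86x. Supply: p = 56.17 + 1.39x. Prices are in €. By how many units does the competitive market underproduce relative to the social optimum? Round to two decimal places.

12.42 units

Market equilibrium (private): 56.17 + 1.39x = 230.25 - 1.86x → x_m = 53.5631.
Social marginal benefit = demand + MEB = 247.51 - 1.51x.
Set SMB = MC: 247.51 - 1.51x = 56.17 + 1.39x → x* = 65.9793.
Gap = |53.5631 − 65.9793| = 12.4162.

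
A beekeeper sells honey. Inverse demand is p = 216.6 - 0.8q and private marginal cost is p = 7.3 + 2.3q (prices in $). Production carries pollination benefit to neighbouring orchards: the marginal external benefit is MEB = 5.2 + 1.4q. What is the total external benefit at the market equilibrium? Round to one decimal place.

Market equilibrium (private): 7.3 + 2.3q = 216.6 - 0.8q → q_m = 67.5161.
Total external benefit = ∫₀^{q_m} (5.2 + 1.4q) dq = 5.2×67.5161 + ½×1.4×67.5161² = 3541.9804.

$3542.0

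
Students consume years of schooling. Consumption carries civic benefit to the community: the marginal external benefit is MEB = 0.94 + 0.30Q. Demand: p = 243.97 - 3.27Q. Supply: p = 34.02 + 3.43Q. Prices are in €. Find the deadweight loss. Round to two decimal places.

DWL = €8.35

Market equilibrium (private): 34.02 + 3.43Q = 243.97 - 3.27Q → Q_m = 31.3358.
Social marginal benefit = demand + MEB = 244.91 - 2.97Q.
Set SMB = MC: 244.91 - 2.97Q = 34.02 + 3.43Q → Q* = 32.9516.
Height of the DWL triangle at Q_m is SMB(Q_m) − MC(Q_m) = MEB(Q_m) = 10.3407.
DWL = ½ × 1.6158 × 10.3407 = 8.3543.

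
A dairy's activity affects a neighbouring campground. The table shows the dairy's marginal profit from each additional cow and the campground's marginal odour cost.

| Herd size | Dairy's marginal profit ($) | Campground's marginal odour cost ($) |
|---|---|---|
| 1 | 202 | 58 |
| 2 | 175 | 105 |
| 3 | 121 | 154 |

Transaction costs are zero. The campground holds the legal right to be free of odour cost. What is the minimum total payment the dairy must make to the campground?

Efficient level: marginal profit ≥ marginal odour cost through level 2, so k* = 2.
With the campground holding the right, the dairy must at least compensate total damage at k*: 58 + 105 = 163.

$163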